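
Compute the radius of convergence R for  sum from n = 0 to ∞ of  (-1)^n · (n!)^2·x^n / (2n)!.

Ratio test: |a_{n+1}/a_n| = (n+1)²/[(2n+1)·(2n+2)] → 1/4 as n → ∞.
The series converges when 1/4 · |x| < 1, giving R = 4.

R = 4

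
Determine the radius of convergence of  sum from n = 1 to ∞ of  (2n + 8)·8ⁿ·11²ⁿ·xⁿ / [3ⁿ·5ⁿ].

Ratio test: |a_{n+1}/a_n| = [(2(n+1) + 8)/(2n + 8)] · 8·121/(3·5) → 968/15 as n → ∞.
Thus R = 1/(968/15) = 15/968.

R = 15/968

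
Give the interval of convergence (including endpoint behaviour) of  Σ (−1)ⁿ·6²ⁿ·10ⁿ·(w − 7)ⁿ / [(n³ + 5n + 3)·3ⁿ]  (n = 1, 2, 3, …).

The ratio of consecutive coefficients is [(n³ + 5n + 3)/((n+1)³ + 5(n+1) + 3)] · 36·10/3 → 120.
Convergence for |w − 7| · 120 < 1, i.e. |w − 7| < 1/120. So R = 1/120.
When w = 841/120, the series is dominated by a constant times Σ 1/n³, which converges (p = 3 > 1).
At w = 839/120: the series is dominated by a constant times Σ 1/n³, which converges (p = 3 > 1).

[839/120, 841/120]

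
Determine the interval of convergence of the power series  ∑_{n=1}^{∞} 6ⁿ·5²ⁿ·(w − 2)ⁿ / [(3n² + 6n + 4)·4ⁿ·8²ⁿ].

[22/75, 278/75]

Apply the ratio test: |a_{n+1}| / |a_n| = [(3n² + 6n + 4)/(3(n+1)² + 6(n+1) + 4)] · 6·25/(4·64), which tends to 75/128 as n → ∞.
Convergence for |w − 2| · 75/128 < 1, i.e. |w − 2| < 128/75. So R = 128/75.
Endpoint w = 278/75: the series is dominated by a constant times Σ 1/n², which converges (p = 2 > 1).
Endpoint w = 22/75: absolute convergence follows by limit comparison with Σ 1/n².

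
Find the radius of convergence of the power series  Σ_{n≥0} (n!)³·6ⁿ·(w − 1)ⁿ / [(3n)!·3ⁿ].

R = 27/2

Apply the ratio test: |a_{n+1}| / |a_n| = (n+1)³/[(3n+1)·(3n+2)·(3n+3)] · 6/3, which tends to 2/27 as n → ∞.
Convergence for |w − 1| · 2/27 < 1, i.e. |w − 1| < 27/2. So R = 27/2.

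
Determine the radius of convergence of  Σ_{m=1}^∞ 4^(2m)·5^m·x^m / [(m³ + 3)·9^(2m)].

By the ratio test, |a_{m+1}/a_m| = [(m³ + 3)/((m+1)³ + 3)] · 16·5/81 → 80/81.
Thus R = 1/(80/81) = 81/80.

R = 81/80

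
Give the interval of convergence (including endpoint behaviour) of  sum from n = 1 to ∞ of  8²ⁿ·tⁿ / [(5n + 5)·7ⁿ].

[-7/64, 7/64)

Apply the ratio test: |a_{n+1}| / |a_n| = [(5n + 5)/(5(n+1) + 5)] · 64/7, which tends to 64/7 as n → ∞.
Convergence for |t| · 64/7 < 1, i.e. |t| < 7/64. So R = 7/64.
At t = 7/64: the terms behave like c/n; limit comparison with the harmonic series gives divergence.
Endpoint t = -7/64: convergence follows from the alternating series test (terms decrease monotonically to 0).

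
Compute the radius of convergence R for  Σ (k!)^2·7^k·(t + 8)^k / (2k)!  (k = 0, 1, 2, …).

By the ratio test, |a_{k+1}/a_k| = (k+1)²/[(2k+1)·(2k+2)] · 7 → 7/4.
Hence the series converges for |t + 8| < 1/(7/4) = 4/7, so the radius of convergence is 4/7.

R = 4/7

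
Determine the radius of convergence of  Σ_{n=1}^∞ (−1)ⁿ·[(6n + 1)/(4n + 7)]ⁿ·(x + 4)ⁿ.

Applying the root test, |a_n|^(1/n) = (6n + 1)/(4n + 7) → 3/2.
Convergence for |x + 4| · 3/2 < 1, i.e. |x + 4| < 2/3. So R = 2/3.

R = 2/3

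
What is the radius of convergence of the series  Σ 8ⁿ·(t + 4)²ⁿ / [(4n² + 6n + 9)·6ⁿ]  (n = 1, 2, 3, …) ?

R = √3/2

The ratio of consecutive coefficients is [(4n² + 6n + 9)/(4(n+1)² + 6(n+1) + 9)] · 8/6 → 4/3.
Writing y = (t + 4)², the series in y has radius 3/4, so |t + 4| < √(3/4) and R = √3/2.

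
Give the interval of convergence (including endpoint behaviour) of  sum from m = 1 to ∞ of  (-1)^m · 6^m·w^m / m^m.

(−∞, ∞)

By the Cauchy root test, |a_m|^(1/m) = 6/m → 0.
Since the m-th root of |a_m| tends to 0, the series converges for all real w; R = ∞.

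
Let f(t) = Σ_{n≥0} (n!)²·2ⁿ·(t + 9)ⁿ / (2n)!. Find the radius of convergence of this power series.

By the ratio test, |a_{n+1}/a_n| = (n+1)²/[(2n+1)·(2n+2)] · 2 → 1/2.
Convergence for |t + 9| · 1/2 < 1, i.e. |t + 9| < 2. So R = 2.

R = 2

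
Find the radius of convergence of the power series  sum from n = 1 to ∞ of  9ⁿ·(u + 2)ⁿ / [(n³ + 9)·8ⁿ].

Ratio test: |a_{n+1}/a_n| = [(n³ + 9)/((n+1)³ + 9)] · 9/8 → 9/8 as n → ∞.
Thus R = 1/(9/8) = 8/9.

R = 8/9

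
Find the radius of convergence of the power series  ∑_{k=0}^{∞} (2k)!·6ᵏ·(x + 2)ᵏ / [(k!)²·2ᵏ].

By the ratio test, |a_{k+1}/a_k| = (2k+1)·(2k+2)/(k+1)² · 6/2 → 12.
Convergence for |x + 2| · 12 < 1, i.e. |x + 2| < 1/12. So R = 1/12.

R = 1/12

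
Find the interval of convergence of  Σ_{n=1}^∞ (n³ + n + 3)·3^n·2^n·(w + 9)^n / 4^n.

The ratio of consecutive coefficients is [((n+1)³ + (n+1) + 3)/(n³ + n + 3)] · 3·2/4 → 3/2.
The series converges when 3/2 · |w + 9| < 1, giving R = 2/3.
At w = -25/3: the n-th term does not approach 0; divergence by the term test.
Endpoint w = -29/3: the n-th term does not approach 0; divergence by the term test.

(-29/3, -25/3)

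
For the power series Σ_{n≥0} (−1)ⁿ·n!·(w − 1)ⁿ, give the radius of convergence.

R = 0

Apply the ratio test: |a_{n+1}| / |a_n| = (n+1), which tends to ∞ as n → ∞.
Since the ratio → ∞, the series diverges for every w ≠ 1, and R = 0.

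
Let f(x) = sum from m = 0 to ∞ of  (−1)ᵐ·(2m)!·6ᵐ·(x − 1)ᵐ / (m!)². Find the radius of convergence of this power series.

R = 1/24

By the ratio test, |a_{m+1}/a_m| = (2m+1)·(2m+2)/(m+1)² · 6 → 24.
Hence the series converges for |x − 1| < 1/(24) = 1/24, so the radius of convergence is 1/24.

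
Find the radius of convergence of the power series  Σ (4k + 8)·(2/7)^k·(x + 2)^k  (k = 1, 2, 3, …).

R = 7/2

By the ratio test, |a_{k+1}/a_k| = [(4(k+1) + 8)/(4k + 8)] · 2/7 → 2/7.
Hence the series converges for |x + 2| < 1/(2/7) = 7/2, so the radius of convergence is 7/2.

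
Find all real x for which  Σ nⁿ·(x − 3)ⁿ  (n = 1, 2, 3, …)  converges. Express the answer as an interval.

Root test: |a_n|^(1/n) = n → ∞.
The root grows without bound, so R = 0 (convergence only at x = 3).

{3}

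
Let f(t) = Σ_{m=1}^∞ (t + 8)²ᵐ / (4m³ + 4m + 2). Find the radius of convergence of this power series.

Ratio test: |a_{m+1}/a_m| = (4m³ + 4m + 2)/(4(m+1)³ + 4(m+1) + 2) → 1 as m → ∞.
Writing y = (t + 8)², the series in y has radius 1, so |t + 8| < √(1) = 1 and R = 1.

R = 1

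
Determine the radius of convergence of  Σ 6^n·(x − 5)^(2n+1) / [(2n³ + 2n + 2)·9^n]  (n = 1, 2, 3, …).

R = √6/2

The ratio of consecutive coefficients is [(2n³ + 2n + 2)/(2(n+1)³ + 2(n+1) + 2)] · 6/9 → 2/3.
Successive powers of (x − 5) differ by 2, so the series converges when |x − 5|² · 2/3 < 1, i.e. |x − 5| < √(3/2). So R = √6/2.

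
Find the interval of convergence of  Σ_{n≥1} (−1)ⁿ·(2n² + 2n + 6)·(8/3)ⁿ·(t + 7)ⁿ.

By the ratio test, |a_{n+1}/a_n| = [(2(n+1)² + 2(n+1) + 6)/(2n² + 2n + 6)] · 8/3 → 8/3.
Hence the series converges for |t + 7| < 1/(8/3) = 3/8, so the radius of convergence is 3/8.
When t = -53/8, the terms do not tend to 0, so the series diverges.
When t = -59/8, the terms have absolute value of order n², which does not tend to 0, so the series diverges by the divergence test.

(-59/8, -53/8)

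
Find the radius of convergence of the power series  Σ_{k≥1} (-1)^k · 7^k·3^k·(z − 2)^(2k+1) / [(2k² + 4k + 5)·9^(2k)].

R = 3√21/7

The ratio of consecutive coefficients is [(2k² + 4k + 5)/(2(k+1)² + 4(k+1) + 5)] · 7·3/81 → 7/27.
Writing y = (z − 2)², the series in y has radius 27/7, so |z − 2| < √(27/7) and R = 3√21/7.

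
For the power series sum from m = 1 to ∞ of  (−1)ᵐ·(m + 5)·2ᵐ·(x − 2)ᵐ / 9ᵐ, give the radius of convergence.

By the ratio test, |a_{m+1}/a_m| = [((m+1) + 5)/(m + 5)] · 2/9 → 2/9.
The series converges when 2/9 · |x − 2| < 1, giving R = 9/2.

R = 9/2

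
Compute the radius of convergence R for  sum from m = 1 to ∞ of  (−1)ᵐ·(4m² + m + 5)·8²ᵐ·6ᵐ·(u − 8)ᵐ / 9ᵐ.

R = 3/128

Apply the ratio test: |a_{m+1}| / |a_m| = [(4(m+1)² + (m+1) + 5)/(4m² + m + 5)] · 64·6/9, which tends to 128/3 as m → ∞.
Convergence for |u − 8| · 128/3 < 1, i.e. |u − 8| < 3/128. So R = 3/128.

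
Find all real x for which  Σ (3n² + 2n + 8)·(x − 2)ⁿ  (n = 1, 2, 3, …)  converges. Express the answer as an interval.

By the ratio test, |a_{n+1}/a_n| = (3(n+1)² + 2(n+1) + 8)/(3n² + 2n + 8) → 1.
So the series converges when |x − 2| < 1 and diverges when |x − 2| > 1; R = 1.
At x = 3: the terms have absolute value of order n², which does not tend to 0, so the series diverges by the divergence test.
When x = 1, the terms do not tend to 0, so the series diverges.

(1, 3)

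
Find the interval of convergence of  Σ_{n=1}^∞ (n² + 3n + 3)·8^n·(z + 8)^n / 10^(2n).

(-41/2, 9/2)

The ratio of consecutive coefficients is [((n+1)² + 3(n+1) + 3)/(n² + 3n + 3)] · 8/100 → 2/25.
The series converges when 2/25 · |z + 8| < 1, giving R = 25/2.
Check z = 9/2: the terms do not tend to 0, so the series diverges.
When z = -41/2, the terms do not tend to 0, so the series diverges.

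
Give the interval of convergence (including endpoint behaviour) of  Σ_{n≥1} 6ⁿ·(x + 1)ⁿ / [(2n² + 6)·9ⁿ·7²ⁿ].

By the ratio test, |a_{n+1}/a_n| = [(2n² + 6)/(2(n+1)² + 6)] · 6/(9·49) → 2/147.
Hence the series converges for |x + 1| < 1/(2/147) = 147/2, so the radius of convergence is 147/2.
At x = 145/2: absolute convergence follows by limit comparison with Σ 1/n².
Endpoint x = -149/2: the series is dominated by a constant times Σ 1/n², which converges (p = 2 > 1).

[-149/2, 145/2]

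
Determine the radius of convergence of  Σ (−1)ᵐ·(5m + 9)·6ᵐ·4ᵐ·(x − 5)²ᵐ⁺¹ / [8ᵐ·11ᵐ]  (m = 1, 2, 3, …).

R = √33/3

Apply the ratio test: |a_{m+1}| / |a_m| = [(5(m+1) + 9)/(5m + 9)] · 6·4/(8·11), which tends to 3/11 as m → ∞.
Writing y = (x − 5)², the series in y has radius 11/3, so |x − 5| < √(11/3) and R = √33/3.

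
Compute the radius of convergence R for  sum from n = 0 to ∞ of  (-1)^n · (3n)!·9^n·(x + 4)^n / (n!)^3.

R = 1/243

Ratio test: |a_{n+1}/a_n| = (3n+1)·(3n+2)·(3n+3)/(n+1)³ · 9 → 243 as n → ∞.
The series converges when 243 · |x + 4| < 1, giving R = 1/243.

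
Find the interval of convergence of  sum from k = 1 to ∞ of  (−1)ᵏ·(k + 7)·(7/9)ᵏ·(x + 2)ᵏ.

(-23/7, -5/7)

Ratio test: |a_{k+1}/a_k| = [((k+1) + 7)/(k + 7)] · 7/9 → 7/9 as k → ∞.
Hence the series converges for |x + 2| < 1/(7/9) = 9/7, so the radius of convergence is 9/7.
At x = -5/7: the terms do not tend to 0, so the series diverges.
When x = -23/7, the terms have absolute value of order k, which does not tend to 0, so the series diverges by the divergence test.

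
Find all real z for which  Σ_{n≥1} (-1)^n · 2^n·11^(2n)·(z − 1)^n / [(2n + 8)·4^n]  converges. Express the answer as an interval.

(119/121, 123/121]

Ratio test: |a_{n+1}/a_n| = [(2n + 8)/(2(n+1) + 8)] · 2·121/4 → 121/2 as n → ∞.
Thus R = 1/(121/2) = 2/121.
At z = 123/121: an alternating series whose terms decrease to 0 in absolute value, so it converges by the Leibniz criterion.
When z = 119/121, the terms behave like c/n; limit comparison with the harmonic series gives divergence.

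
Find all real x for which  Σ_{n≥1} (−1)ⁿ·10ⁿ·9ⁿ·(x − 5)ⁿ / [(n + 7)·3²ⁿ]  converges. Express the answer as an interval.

(49/10, 51/10]

Ratio test: |a_{n+1}/a_n| = [(n + 7)/((n+1) + 7)] · 10·9/9 → 10 as n → ∞.
Thus R = 1/(10) = 1/10.
Check x = 51/10: an alternating series whose terms decrease to 0 in absolute value, so it converges by the Leibniz criterion.
Endpoint x = 49/10: comparison with the harmonic series Σ 1/n shows the series diverges.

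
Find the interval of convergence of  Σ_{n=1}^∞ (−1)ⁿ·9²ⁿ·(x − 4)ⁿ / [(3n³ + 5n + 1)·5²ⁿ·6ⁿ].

[58/27, 158/27]

Apply the ratio test: |a_{n+1}| / |a_n| = [(3n³ + 5n + 1)/(3(n+1)³ + 5(n+1) + 1)] · 81/(25·6), which tends to 27/50 as n → ∞.
Convergence for |x − 4| · 27/50 < 1, i.e. |x − 4| < 50/27. So R = 50/27.
At x = 158/27: absolute convergence follows by limit comparison with Σ 1/n³.
When x = 58/27, absolute convergence follows by limit comparison with Σ 1/n³.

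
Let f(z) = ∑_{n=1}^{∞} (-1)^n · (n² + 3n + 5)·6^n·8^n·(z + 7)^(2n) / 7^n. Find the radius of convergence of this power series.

Apply the ratio test: |a_{n+1}| / |a_n| = [((n+1)² + 3(n+1) + 5)/(n² + 3n + 5)] · 6·8/7, which tends to 48/7 as n → ∞.
Successive powers of (z + 7) differ by 2, so the series converges when |z + 7|² · 48/7 < 1, i.e. |z + 7| < √(7/48). So R = √21/12.

R = √21/12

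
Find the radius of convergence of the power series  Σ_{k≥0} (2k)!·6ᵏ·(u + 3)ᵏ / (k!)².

R = 1/24

By the ratio test, |a_{k+1}/a_k| = (2k+1)·(2k+2)/(k+1)² · 6 → 24.
Convergence for |u + 3| · 24 < 1, i.e. |u + 3| < 1/24. So R = 1/24.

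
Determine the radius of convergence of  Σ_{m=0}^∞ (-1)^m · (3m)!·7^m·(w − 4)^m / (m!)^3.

R = 1/189

Ratio test: |a_{m+1}/a_m| = (3m+1)·(3m+2)·(3m+3)/(m+1)³ · 7 → 189 as m → ∞.
The series converges when 189 · |w − 4| < 1, giving R = 1/189.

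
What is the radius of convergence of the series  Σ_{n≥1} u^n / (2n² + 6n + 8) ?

The ratio of consecutive coefficients is (2n² + 6n + 8)/(2(n+1)² + 6(n+1) + 8) → 1.
Convergence for |u| < 1, so R = 1.

R = 1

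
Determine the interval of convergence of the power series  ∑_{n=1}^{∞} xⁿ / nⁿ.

By the Cauchy root test, |a_n|^(1/n) = 1/n → 0.
Since the n-th root of |a_n| tends to 0, the series converges for all real x; R = ∞.

(−∞, ∞)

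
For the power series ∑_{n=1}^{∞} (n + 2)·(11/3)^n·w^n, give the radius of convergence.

R = 3/11

The ratio of consecutive coefficients is [((n+1) + 2)/(n + 2)] · 11/3 → 11/3.
Convergence for |w| · 11/3 < 1, i.e. |w| < 3/11. So R = 3/11.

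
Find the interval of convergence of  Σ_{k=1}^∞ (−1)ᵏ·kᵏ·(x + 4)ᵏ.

{-4}

By the Cauchy root test, |a_k|^(1/k) = k → ∞.
Since the k-th root of |a_k| is unbounded, the series converges only at x = -4; R = 0.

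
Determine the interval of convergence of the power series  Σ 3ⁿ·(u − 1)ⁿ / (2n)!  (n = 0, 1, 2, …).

(−∞, ∞)

Apply the ratio test: |a_{n+1}| / |a_n| = 3 · 1/[(2n+1)·(2n+2)], which tends to 0 as n → ∞.
The limit is 0, so the series converges for all u; R = ∞.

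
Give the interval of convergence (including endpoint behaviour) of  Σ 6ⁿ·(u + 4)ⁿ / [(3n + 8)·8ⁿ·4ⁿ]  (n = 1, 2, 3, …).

Ratio test: |a_{n+1}/a_n| = [(3n + 8)/(3(n+1) + 8)] · 6/(8·4) → 3/16 as n → ∞.
The series converges when 3/16 · |u + 4| < 1, giving R = 16/3.
At u = 4/3: comparison with the harmonic series Σ 1/n shows the series diverges.
Endpoint u = -28/3: convergence follows from the alternating series test (terms decrease monotonically to 0).

[-28/3, 4/3)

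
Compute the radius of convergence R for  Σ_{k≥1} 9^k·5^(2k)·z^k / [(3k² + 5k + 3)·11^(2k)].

R = 121/225

The ratio of consecutive coefficients is [(3k² + 5k + 3)/(3(k+1)² + 5(k+1) + 3)] · 9·25/121 → 225/121.
Convergence for |z| · 225/121 < 1, i.e. |z| < 121/225. So R = 121/225.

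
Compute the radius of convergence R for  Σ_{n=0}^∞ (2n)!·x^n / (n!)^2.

R = 1/4

Apply the ratio test: |a_{n+1}| / |a_n| = (2n+1)·(2n+2)/(n+1)², which tends to 4 as n → ∞.
Hence the series converges for |x| < 1/(4) = 1/4, so the radius of convergence is 1/4.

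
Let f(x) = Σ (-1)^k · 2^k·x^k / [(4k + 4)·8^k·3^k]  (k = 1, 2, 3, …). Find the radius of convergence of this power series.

Ratio test: |a_{k+1}/a_k| = [(4k + 4)/(4(k+1) + 4)] · 2/(8·3) → 1/12 as k → ∞.
The series converges when 1/12 · |x| < 1, giving R = 12.

R = 12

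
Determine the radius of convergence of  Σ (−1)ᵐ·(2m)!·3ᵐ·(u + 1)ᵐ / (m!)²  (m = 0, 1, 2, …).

R = 1/12

Apply the ratio test: |a_{m+1}| / |a_m| = (2m+1)·(2m+2)/(m+1)² · 3, which tends to 12 as m → ∞.
Thus R = 1/(12) = 1/12.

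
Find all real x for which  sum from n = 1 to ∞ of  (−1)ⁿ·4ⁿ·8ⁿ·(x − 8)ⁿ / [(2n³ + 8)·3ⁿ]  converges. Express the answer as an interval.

Ratio test: |a_{n+1}/a_n| = [(2n³ + 8)/(2(n+1)³ + 8)] · 4·8/3 → 32/3 as n → ∞.
The series converges when 32/3 · |x − 8| < 1, giving R = 3/32.
When x = 259/32, the series is dominated by a constant times Σ 1/n³, which converges (p = 3 > 1).
When x = 253/32, the terms are on the order of 1/n³, so the series converges absolutely by comparison with the p-series (p = 3 > 1).

[253/32, 259/32]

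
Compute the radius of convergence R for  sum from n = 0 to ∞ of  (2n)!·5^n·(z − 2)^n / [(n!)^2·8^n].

R = 2/5

Ratio test: |a_{n+1}/a_n| = (2n+1)·(2n+2)/(n+1)² · 5/8 → 5/2 as n → ∞.
Thus R = 1/(5/2) = 2/5.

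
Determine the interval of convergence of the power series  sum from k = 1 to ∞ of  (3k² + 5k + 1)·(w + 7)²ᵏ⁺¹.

By the ratio test, |a_{k+1}/a_k| = (3(k+1)² + 5(k+1) + 1)/(3k² + 5k + 1) → 1.
Successive powers of (w + 7) differ by 2, so the series converges when |w + 7|² · 1 < 1, i.e. |w + 7| < √(1) = 1. So R = 1.
Endpoint w = -6: the terms do not tend to 0, so the series diverges.
When w = -8, the terms have absolute value of order k², which does not tend to 0, so the series diverges by the divergence test.

(-8, -6)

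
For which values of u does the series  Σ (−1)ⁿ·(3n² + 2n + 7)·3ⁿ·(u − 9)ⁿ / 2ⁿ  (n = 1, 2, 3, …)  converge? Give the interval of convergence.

Apply the ratio test: |a_{n+1}| / |a_n| = [(3(n+1)² + 2(n+1) + 7)/(3n² + 2n + 7)] · 3/2, which tends to 3/2 as n → ∞.
Hence the series converges for |u − 9| < 1/(3/2) = 2/3, so the radius of convergence is 2/3.
Endpoint u = 29/3: the terms do not tend to 0, so the series diverges.
Endpoint u = 25/3: the terms have absolute value of order n², which does not tend to 0, so the series diverges by the divergence test.

(25/3, 29/3)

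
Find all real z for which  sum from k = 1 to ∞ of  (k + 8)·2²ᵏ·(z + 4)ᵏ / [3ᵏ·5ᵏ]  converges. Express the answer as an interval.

Apply the ratio test: |a_{k+1}| / |a_k| = [((k+1) + 8)/(k + 8)] · 4/(3·5), which tends to 4/15 as k → ∞.
Hence the series converges for |z + 4| < 1/(4/15) = 15/4, so the radius of convergence is 15/4.
Endpoint z = -1/4: the terms do not tend to 0, so the series diverges.
Endpoint z = -31/4: the k-th term does not approach 0; divergence by the term test.

(-31/4, -1/4)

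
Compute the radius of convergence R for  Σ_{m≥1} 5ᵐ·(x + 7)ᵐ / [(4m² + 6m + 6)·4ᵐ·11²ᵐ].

Ratio test: |a_{m+1}/a_m| = [(4m² + 6m + 6)/(4(m+1)² + 6(m+1) + 6)] · 5/(4·121) → 5/484 as m → ∞.
Hence the series converges for |x + 7| < 1/(5/484) = 484/5, so the radius of convergence is 484/5.

R = 484/5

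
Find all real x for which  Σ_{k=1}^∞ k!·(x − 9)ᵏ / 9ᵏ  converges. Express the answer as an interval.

By the ratio test, |a_{k+1}/a_k| = (k+1) · 1/9 → ∞.
The terms grow without bound for any (x − 9) ≠ 0, so R = 0 (convergence only at x = 9).

{9}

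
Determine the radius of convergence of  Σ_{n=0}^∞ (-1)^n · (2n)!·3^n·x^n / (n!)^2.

By the ratio test, |a_{n+1}/a_n| = (2n+1)·(2n+2)/(n+1)² · 3 → 12.
Thus R = 1/(12) = 1/12.

R = 1/12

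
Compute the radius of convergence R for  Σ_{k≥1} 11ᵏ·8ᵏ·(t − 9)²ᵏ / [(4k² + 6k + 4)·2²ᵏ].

By the ratio test, |a_{k+1}/a_k| = [(4k² + 6k + 4)/(4(k+1)² + 6(k+1) + 4)] · 11·8/4 → 22.
Successive powers of (t − 9) differ by 2, so the series converges when |t − 9|² · 22 < 1, i.e. |t − 9| < √(1/22). So R = √22/22.

R = √22/22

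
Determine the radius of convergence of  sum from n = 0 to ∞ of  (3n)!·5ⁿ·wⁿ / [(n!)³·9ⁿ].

Ratio test: |a_{n+1}/a_n| = (3n+1)·(3n+2)·(3n+3)/(n+1)³ · 5/9 → 15 as n → ∞.
The series converges when 15 · |w| < 1, giving R = 1/15.

R = 1/15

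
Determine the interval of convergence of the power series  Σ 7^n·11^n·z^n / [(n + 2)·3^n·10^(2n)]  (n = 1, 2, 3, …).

Ratio test: |a_{n+1}/a_n| = [(n + 2)/((n+1) + 2)] · 7·11/(3·100) → 77/300 as n → ∞.
Hence the series converges for |z| < 1/(77/300) = 300/77, so the radius of convergence is 300/77.
At z = 300/77: the terms are asymptotic to a nonzero constant times 1/n, so the series diverges by limit comparison with Σ 1/n.
When z = -300/77, an alternating series whose terms decrease to 0 in absolute value, so it converges by the Leibniz criterion.

[-300/77, 300/77)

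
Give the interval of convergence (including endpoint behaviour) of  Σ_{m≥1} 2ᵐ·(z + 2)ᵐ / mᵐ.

Applying the root test, |a_m|^(1/m) = 2/m → 0.
Since the m-th root of |a_m| tends to 0, the series converges for all real z; R = ∞.

(−∞, ∞)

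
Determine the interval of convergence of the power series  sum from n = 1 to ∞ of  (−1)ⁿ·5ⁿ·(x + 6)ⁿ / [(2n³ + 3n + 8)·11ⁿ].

[-41/5, -19/5]

The ratio of consecutive coefficients is [(2n³ + 3n + 8)/(2(n+1)³ + 3(n+1) + 8)] · 5/11 → 5/11.
The series converges when 5/11 · |x + 6| < 1, giving R = 11/5.
Check x = -19/5: absolute convergence follows by limit comparison with Σ 1/n³.
When x = -41/5, the terms are on the order of 1/n³, so the series converges absolutely by comparison with the p-series (p = 3 > 1).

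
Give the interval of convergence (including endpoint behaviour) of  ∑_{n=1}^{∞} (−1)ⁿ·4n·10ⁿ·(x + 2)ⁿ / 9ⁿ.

(-29/10, -11/10)

The ratio of consecutive coefficients is [4(n+1)/4n] · 10/9 → 10/9.
The series converges when 10/9 · |x + 2| < 1, giving R = 9/10.
Endpoint x = -11/10: the n-th term does not approach 0; divergence by the term test.
Endpoint x = -29/10: the n-th term does not approach 0; divergence by the term test.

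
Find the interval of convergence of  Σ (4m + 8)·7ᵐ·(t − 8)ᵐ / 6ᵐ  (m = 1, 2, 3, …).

Ratio test: |a_{m+1}/a_m| = [(4(m+1) + 8)/(4m + 8)] · 7/6 → 7/6 as m → ∞.
Thus R = 1/(7/6) = 6/7.
Check t = 62/7: the m-th term does not approach 0; divergence by the term test.
At t = 50/7: the m-th term does not approach 0; divergence by the term test.

(50/7, 62/7)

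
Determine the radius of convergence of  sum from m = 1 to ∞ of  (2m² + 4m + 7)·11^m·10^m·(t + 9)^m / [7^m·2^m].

R = 7/55

Apply the ratio test: |a_{m+1}| / |a_m| = [(2(m+1)² + 4(m+1) + 7)/(2m² + 4m + 7)] · 11·10/(7·2), which tends to 55/7 as m → ∞.
Convergence for |t + 9| · 55/7 < 1, i.e. |t + 9| < 7/55. So R = 7/55.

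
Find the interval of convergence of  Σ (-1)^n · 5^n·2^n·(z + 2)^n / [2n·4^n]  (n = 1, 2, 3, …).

By the ratio test, |a_{n+1}/a_n| = [2n/2(n+1)] · 5·2/4 → 5/2.
The series converges when 5/2 · |z + 2| < 1, giving R = 2/5.
Check z = -8/5: an alternating series whose terms decrease to 0 in absolute value, so it converges by the Leibniz criterion.
Check z = -12/5: comparison with the harmonic series Σ 1/n shows the series diverges.

(-12/5, -8/5]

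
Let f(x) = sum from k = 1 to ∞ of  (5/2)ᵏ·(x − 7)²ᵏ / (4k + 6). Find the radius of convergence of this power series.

R = √10/5

The ratio of consecutive coefficients is [(4k + 6)/(4(k+1) + 6)] · 5/2 → 5/2.
Since the exponent of (x − 7) increases by 2 each term, convergence requires |x − 7|² < 2/5, hence R = √10/5.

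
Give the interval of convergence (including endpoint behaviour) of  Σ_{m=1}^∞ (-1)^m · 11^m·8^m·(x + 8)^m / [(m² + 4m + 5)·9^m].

[-713/88, -695/88]

The ratio of consecutive coefficients is [(m² + 4m + 5)/((m+1)² + 4(m+1) + 5)] · 11·8/9 → 88/9.
The series converges when 88/9 · |x + 8| < 1, giving R = 9/88.
When x = -695/88, the terms are on the order of 1/m², so the series converges absolutely by comparison with the p-series (p = 2 > 1).
Endpoint x = -713/88: the terms are on the order of 1/m², so the series converges absolutely by comparison with the p-series (p = 2 > 1).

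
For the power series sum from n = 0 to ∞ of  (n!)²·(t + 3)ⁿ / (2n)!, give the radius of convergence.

The ratio of consecutive coefficients is (n+1)²/[(2n+1)·(2n+2)] → 1/4.
Thus R = 1/(1/4) = 4.

R = 4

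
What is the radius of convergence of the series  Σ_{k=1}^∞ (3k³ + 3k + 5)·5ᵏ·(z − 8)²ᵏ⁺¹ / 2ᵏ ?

The ratio of consecutive coefficients is [(3(k+1)³ + 3(k+1) + 5)/(3k³ + 3k + 5)] · 5/2 → 5/2.
Writing y = (z − 8)², the series in y has radius 2/5, so |z − 8| < √(2/5) and R = √10/5.

R = √10/5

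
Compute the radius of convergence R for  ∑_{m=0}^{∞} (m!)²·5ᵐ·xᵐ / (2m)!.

Apply the ratio test: |a_{m+1}| / |a_m| = (m+1)²/[(2m+1)·(2m+2)] · 5, which tends to 5/4 as m → ∞.
Hence the series converges for |x| < 1/(5/4) = 4/5, so the radius of convergence is 4/5.

R = 4/5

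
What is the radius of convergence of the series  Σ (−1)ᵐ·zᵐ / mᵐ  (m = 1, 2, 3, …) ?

Applying the root test, |a_m|^(1/m) = 1/m → 0.
The limit is 0 for every z, so R = ∞.

R = ∞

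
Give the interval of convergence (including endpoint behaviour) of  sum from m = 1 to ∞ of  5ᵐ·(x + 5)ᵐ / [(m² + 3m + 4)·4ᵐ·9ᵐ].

[-61/5, 11/5]

The ratio of consecutive coefficients is [(m² + 3m + 4)/((m+1)² + 3(m+1) + 4)] · 5/(4·9) → 5/36.
The series converges when 5/36 · |x + 5| < 1, giving R = 36/5.
Check x = 11/5: the terms are on the order of 1/m², so the series converges absolutely by comparison with the p-series (p = 2 > 1).
Check x = -61/5: the terms are on the order of 1/m², so the series converges absolutely by comparison with the p-series (p = 2 > 1).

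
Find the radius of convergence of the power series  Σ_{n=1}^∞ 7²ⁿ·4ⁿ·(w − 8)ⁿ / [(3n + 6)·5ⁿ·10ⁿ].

Apply the ratio test: |a_{n+1}| / |a_n| = [(3n + 6)/(3(n+1) + 6)] · 49·4/(5·10), which tends to 98/25 as n → ∞.
The series converges when 98/25 · |w − 8| < 1, giving R = 25/98.

R = 25/98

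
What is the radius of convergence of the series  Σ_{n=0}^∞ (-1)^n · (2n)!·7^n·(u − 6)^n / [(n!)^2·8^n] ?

R = 2/7

By the ratio test, |a_{n+1}/a_n| = (2n+1)·(2n+2)/(n+1)² · 7/8 → 7/2.
Hence the series converges for |u − 6| < 1/(7/2) = 2/7, so the radius of convergence is 2/7.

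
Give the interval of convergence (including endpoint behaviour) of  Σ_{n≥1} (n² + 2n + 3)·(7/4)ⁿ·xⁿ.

(-4/7, 4/7)

The ratio of consecutive coefficients is [((n+1)² + 2(n+1) + 3)/(n² + 2n + 3)] · 7/4 → 7/4.
The series converges when 7/4 · |x| < 1, giving R = 4/7.
Check x = 4/7: the terms do not tend to 0, so the series diverges.
Check x = -4/7: the terms have absolute value of order n², which does not tend to 0, so the series diverges by the divergence test.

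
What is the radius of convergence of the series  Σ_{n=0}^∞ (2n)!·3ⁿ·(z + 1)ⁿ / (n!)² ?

R = 1/12

The ratio of consecutive coefficients is (2n+1)·(2n+2)/(n+1)² · 3 → 12.
Convergence for |z + 1| · 12 < 1, i.e. |z + 1| < 1/12. So R = 1/12.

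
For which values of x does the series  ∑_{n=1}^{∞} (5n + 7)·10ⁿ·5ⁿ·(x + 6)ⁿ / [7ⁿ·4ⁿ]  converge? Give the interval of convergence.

(-164/25, -136/25)

By the ratio test, |a_{n+1}/a_n| = [(5(n+1) + 7)/(5n + 7)] · 10·5/(7·4) → 25/14.
The series converges when 25/14 · |x + 6| < 1, giving R = 14/25.
Endpoint x = -136/25: the terms do not tend to 0, so the series diverges.
Check x = -164/25: the terms have absolute value of order n, which does not tend to 0, so the series diverges by the divergence test.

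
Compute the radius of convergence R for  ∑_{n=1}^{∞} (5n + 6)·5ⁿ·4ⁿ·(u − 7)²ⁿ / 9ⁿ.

R = 3√5/10

The ratio of consecutive coefficients is [(5(n+1) + 6)/(5n + 6)] · 5·4/9 → 20/9.
Since the exponent of (u − 7) increases by 2 each term, convergence requires |u − 7|² < 9/20, hence R = 3√5/10.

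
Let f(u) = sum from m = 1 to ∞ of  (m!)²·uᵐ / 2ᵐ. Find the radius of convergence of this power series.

Apply the ratio test: |a_{m+1}| / |a_m| = (m+1)² · 1/2, which tends to ∞ as m → ∞.
The terms grow without bound for any u ≠ 0, so R = 0 (convergence only at u = 0).

R = 0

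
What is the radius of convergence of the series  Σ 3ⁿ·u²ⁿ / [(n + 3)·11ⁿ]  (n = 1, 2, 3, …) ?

By the ratio test, |a_{n+1}/a_n| = [(n + 3)/((n+1) + 3)] · 3/11 → 3/11.
Successive powers of u differ by 2, so the series converges when |u|² · 3/11 < 1, i.e. |u| < √(11/3). So R = √33/3.

R = √33/3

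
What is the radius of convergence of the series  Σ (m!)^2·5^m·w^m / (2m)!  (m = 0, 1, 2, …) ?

Ratio test: |a_{m+1}/a_m| = (m+1)²/[(2m+1)·(2m+2)] · 5 → 5/4 as m → ∞.
Thus R = 1/(5/4) = 4/5.

R = 4/5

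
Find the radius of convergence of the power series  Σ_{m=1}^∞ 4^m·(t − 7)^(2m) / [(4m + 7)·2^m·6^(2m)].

Apply the ratio test: |a_{m+1}| / |a_m| = [(4m + 7)/(4(m+1) + 7)] · 4/(2·36), which tends to 1/18 as m → ∞.
Since the exponent of (t − 7) increases by 2 each term, convergence requires |t − 7|² < 18, hence R = 3√2.

R = 3√2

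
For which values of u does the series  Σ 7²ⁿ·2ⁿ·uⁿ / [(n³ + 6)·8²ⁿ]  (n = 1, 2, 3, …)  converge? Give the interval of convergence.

[-32/49, 32/49]

By the ratio test, |a_{n+1}/a_n| = [(n³ + 6)/((n+1)³ + 6)] · 49·2/64 → 49/32.
Hence the series converges for |u| < 1/(49/32) = 32/49, so the radius of convergence is 32/49.
At u = 32/49: absolute convergence follows by limit comparison with Σ 1/n³.
Endpoint u = -32/49: the series is dominated by a constant times Σ 1/n³, which converges (p = 3 > 1).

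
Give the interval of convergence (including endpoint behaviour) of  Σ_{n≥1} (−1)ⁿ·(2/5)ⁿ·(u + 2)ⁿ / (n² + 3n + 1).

By the ratio test, |a_{n+1}/a_n| = [(n² + 3n + 1)/((n+1)² + 3(n+1) + 1)] · 2/5 → 2/5.
Hence the series converges for |u + 2| < 1/(2/5) = 5/2, so the radius of convergence is 5/2.
Endpoint u = 1/2: the series is dominated by a constant times Σ 1/n², which converges (p = 2 > 1).
Endpoint u = -9/2: absolute convergence follows by limit comparison with Σ 1/n².

[-9/2, 1/2]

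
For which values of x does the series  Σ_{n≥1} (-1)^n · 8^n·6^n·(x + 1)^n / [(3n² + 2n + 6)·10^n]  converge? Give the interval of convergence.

Ratio test: |a_{n+1}/a_n| = [(3n² + 2n + 6)/(3(n+1)² + 2(n+1) + 6)] · 8·6/10 → 24/5 as n → ∞.
Hence the series converges for |x + 1| < 1/(24/5) = 5/24, so the radius of convergence is 5/24.
When x = -19/24, the terms are on the order of 1/n², so the series converges absolutely by comparison with the p-series (p = 2 > 1).
Check x = -29/24: absolute convergence follows by limit comparison with Σ 1/n².

[-29/24, -19/24]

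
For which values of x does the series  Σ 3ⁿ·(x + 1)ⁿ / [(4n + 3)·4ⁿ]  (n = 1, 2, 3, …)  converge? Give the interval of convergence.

[-7/3, 1/3)

The ratio of consecutive coefficients is [(4n + 3)/(4(n+1) + 3)] · 3/4 → 3/4.
Convergence for |x + 1| · 3/4 < 1, i.e. |x + 1| < 4/3. So R = 4/3.
Check x = 1/3: the terms are asymptotic to a nonzero constant times 1/n, so the series diverges by limit comparison with Σ 1/n.
At x = -7/3: convergence follows from the alternating series test (terms decrease monotonically to 0).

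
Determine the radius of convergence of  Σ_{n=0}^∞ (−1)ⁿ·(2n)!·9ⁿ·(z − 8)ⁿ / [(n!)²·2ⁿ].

R = 1/18

The ratio of consecutive coefficients is (2n+1)·(2n+2)/(n+1)² · 9/2 → 18.
The series converges when 18 · |z − 8| < 1, giving R = 1/18.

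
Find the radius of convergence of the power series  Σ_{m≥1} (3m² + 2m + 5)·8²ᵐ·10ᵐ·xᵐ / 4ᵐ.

R = 1/160

By the ratio test, |a_{m+1}/a_m| = [(3(m+1)² + 2(m+1) + 5)/(3m² + 2m + 5)] · 64·10/4 → 160.
Thus R = 1/(160) = 1/160.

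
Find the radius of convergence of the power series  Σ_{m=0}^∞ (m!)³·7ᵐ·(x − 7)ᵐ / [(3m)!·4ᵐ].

R = 108/7

By the ratio test, |a_{m+1}/a_m| = (m+1)³/[(3m+1)·(3m+2)·(3m+3)] · 7/4 → 7/108.
Thus R = 1/(7/108) = 108/7.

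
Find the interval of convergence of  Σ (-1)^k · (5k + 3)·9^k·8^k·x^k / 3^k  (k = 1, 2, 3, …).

Ratio test: |a_{k+1}/a_k| = [(5(k+1) + 3)/(5k + 3)] · 9·8/3 → 24 as k → ∞.
Thus R = 1/(24) = 1/24.
Check x = 1/24: the terms do not tend to 0, so the series diverges.
When x = -1/24, the k-th term does not approach 0; divergence by the term test.

(-1/24, 1/24)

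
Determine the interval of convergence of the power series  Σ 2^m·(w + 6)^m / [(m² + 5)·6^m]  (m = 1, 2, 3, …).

Ratio test: |a_{m+1}/a_m| = [(m² + 5)/((m+1)² + 5)] · 2/6 → 1/3 as m → ∞.
Convergence for |w + 6| · 1/3 < 1, i.e. |w + 6| < 3. So R = 3.
When w = -3, absolute convergence follows by limit comparison with Σ 1/m².
At w = -9: the series is dominated by a constant times Σ 1/m², which converges (p = 2 > 1).

[-9, -3]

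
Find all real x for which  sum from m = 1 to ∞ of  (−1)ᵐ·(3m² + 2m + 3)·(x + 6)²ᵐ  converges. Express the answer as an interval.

By the ratio test, |a_{m+1}/a_m| = (3(m+1)² + 2(m+1) + 3)/(3m² + 2m + 3) → 1.
Since the exponent of (x + 6) increases by 2 each term, convergence requires |x + 6|² < 1, hence R = 1.
Check x = -5: the m-th term does not approach 0; divergence by the term test.
Endpoint x = -7: the terms do not tend to 0, so the series diverges.

(-7, -5)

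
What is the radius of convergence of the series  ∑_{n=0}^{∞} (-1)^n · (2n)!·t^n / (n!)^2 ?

Ratio test: |a_{n+1}/a_n| = (2n+1)·(2n+2)/(n+1)² → 4 as n → ∞.
Hence the series converges for |t| < 1/(4) = 1/4, so the radius of convergence is 1/4.

R = 1/4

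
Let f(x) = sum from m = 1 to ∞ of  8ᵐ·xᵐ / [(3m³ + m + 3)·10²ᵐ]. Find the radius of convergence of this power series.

R = 25/2

The ratio of consecutive coefficients is [(3m³ + m + 3)/(3(m+1)³ + (m+1) + 3)] · 8/100 → 2/25.
The series converges when 2/25 · |x| < 1, giving R = 25/2.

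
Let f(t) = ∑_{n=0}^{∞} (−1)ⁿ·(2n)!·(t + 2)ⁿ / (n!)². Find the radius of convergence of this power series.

By the ratio test, |a_{n+1}/a_n| = (2n+1)·(2n+2)/(n+1)² → 4.
The series converges when 4 · |t + 2| < 1, giving R = 1/4.

R = 1/4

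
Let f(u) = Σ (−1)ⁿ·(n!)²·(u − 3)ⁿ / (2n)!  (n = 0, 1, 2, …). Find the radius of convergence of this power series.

Ratio test: |a_{n+1}/a_n| = (n+1)²/[(2n+1)·(2n+2)] → 1/4 as n → ∞.
Convergence for |u − 3| · 1/4 < 1, i.e. |u − 3| < 4. So R = 4.

R = 4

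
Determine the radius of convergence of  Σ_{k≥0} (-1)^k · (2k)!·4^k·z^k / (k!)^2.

R = 1/16

Ratio test: |a_{k+1}/a_k| = (2k+1)·(2k+2)/(k+1)² · 4 → 16 as k → ∞.
Convergence for |z| · 16 < 1, i.e. |z| < 1/16. So R = 1/16.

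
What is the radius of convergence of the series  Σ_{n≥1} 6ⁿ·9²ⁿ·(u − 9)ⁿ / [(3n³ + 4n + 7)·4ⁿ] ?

Apply the ratio test: |a_{n+1}| / |a_n| = [(3n³ + 4n + 7)/(3(n+1)³ + 4(n+1) + 7)] · 6·81/4, which tends to 243/2 as n → ∞.
Hence the series converges for |u − 9| < 1/(243/2) = 2/243, so the radius of convergence is 2/243.

R = 2/243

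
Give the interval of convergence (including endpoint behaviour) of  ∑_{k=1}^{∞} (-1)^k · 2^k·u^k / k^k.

Applying the root test, |a_k|^(1/k) = 2/k → 0.
Since the k-th root of |a_k| tends to 0, the series converges for all real u; R = ∞.

(−∞, ∞)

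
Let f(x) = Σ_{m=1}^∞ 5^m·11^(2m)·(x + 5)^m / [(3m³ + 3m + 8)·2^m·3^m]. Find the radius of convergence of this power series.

Ratio test: |a_{m+1}/a_m| = [(3m³ + 3m + 8)/(3(m+1)³ + 3(m+1) + 8)] · 5·121/(2·3) → 605/6 as m → ∞.
Thus R = 1/(605/6) = 6/605.

R = 6/605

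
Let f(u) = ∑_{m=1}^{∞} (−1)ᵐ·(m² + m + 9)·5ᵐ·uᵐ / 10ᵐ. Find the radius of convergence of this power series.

Ratio test: |a_{m+1}/a_m| = [((m+1)² + (m+1) + 9)/(m² + m + 9)] · 5/10 → 1/2 as m → ∞.
Hence the series converges for |u| < 1/(1/2) = 2, so the radius of convergence is 2.

R = 2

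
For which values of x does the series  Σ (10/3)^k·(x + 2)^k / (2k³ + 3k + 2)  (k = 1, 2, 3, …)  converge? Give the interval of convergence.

[-23/10, -17/10]

The ratio of consecutive coefficients is [(2k³ + 3k + 2)/(2(k+1)³ + 3(k+1) + 2)] · 10/3 → 10/3.
Thus R = 1/(10/3) = 3/10.
Endpoint x = -17/10: absolute convergence follows by limit comparison with Σ 1/k³.
Endpoint x = -23/10: absolute convergence follows by limit comparison with Σ 1/k³.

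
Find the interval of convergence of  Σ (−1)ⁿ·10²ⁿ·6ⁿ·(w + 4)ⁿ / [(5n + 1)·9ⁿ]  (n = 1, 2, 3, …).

(-803/200, -797/200]

By the ratio test, |a_{n+1}/a_n| = [(5n + 1)/(5(n+1) + 1)] · 100·6/9 → 200/3.
Thus R = 1/(200/3) = 3/200.
When w = -797/200, the terms alternate in sign and decrease monotonically to 0 in absolute value (size ~ c/n), so the alternating series test gives convergence.
Check w = -803/200: the terms are asymptotic to a nonzero constant times 1/n, so the series diverges by limit comparison with Σ 1/n.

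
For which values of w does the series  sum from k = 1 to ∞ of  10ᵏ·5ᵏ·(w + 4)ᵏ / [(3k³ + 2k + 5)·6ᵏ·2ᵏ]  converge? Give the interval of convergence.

Ratio test: |a_{k+1}/a_k| = [(3k³ + 2k + 5)/(3(k+1)³ + 2(k+1) + 5)] · 10·5/(6·2) → 25/6 as k → ∞.
The series converges when 25/6 · |w + 4| < 1, giving R = 6/25.
Check w = -94/25: the terms are on the order of 1/k³, so the series converges absolutely by comparison with the p-series (p = 3 > 1).
Endpoint w = -106/25: absolute convergence follows by limit comparison with Σ 1/k³.

[-106/25, -94/25]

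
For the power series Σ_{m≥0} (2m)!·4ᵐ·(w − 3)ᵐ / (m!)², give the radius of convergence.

Apply the ratio test: |a_{m+1}| / |a_m| = (2m+1)·(2m+2)/(m+1)² · 4, which tends to 16 as m → ∞.
Thus R = 1/(16) = 1/16.

R = 1/16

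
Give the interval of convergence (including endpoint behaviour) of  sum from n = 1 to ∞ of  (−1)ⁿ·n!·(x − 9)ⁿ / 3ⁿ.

{9}

Apply the ratio test: |a_{n+1}| / |a_n| = (n+1) · 1/3, which tends to ∞ as n → ∞.
Since the ratio → ∞, the series diverges for every x ≠ 9, and R = 0.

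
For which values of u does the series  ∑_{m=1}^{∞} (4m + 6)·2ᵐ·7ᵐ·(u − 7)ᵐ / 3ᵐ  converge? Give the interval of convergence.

(95/14, 101/14)

The ratio of consecutive coefficients is [(4(m+1) + 6)/(4m + 6)] · 2·7/3 → 14/3.
Thus R = 1/(14/3) = 3/14.
At u = 101/14: the terms have absolute value of order m, which does not tend to 0, so the series diverges by the divergence test.
Endpoint u = 95/14: the m-th term does not approach 0; divergence by the term test.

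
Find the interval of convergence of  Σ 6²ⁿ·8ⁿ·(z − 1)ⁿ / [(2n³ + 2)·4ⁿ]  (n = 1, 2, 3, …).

By the ratio test, |a_{n+1}/a_n| = [(2n³ + 2)/(2(n+1)³ + 2)] · 36·8/4 → 72.
Thus R = 1/(72) = 1/72.
When z = 73/72, absolute convergence follows by limit comparison with Σ 1/n³.
Endpoint z = 71/72: the series is dominated by a constant times Σ 1/n³, which converges (p = 3 > 1).

[71/72, 73/72]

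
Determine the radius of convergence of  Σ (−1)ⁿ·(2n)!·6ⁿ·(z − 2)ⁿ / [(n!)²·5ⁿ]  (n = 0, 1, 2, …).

Apply the ratio test: |a_{n+1}| / |a_n| = (2n+1)·(2n+2)/(n+1)² · 6/5, which tends to 24/5 as n → ∞.
The series converges when 24/5 · |z − 2| < 1, giving R = 5/24.

R = 5/24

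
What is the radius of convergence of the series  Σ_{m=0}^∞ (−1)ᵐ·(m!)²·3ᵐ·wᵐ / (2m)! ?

R = 4/3

The ratio of consecutive coefficients is (m+1)²/[(2m+1)·(2m+2)] · 3 → 3/4.
The series converges when 3/4 · |w| < 1, giving R = 4/3.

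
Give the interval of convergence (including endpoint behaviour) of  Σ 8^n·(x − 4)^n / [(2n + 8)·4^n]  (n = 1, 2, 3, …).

Ratio test: |a_{n+1}/a_n| = [(2n + 8)/(2(n+1) + 8)] · 8/4 → 2 as n → ∞.
Hence the series converges for |x − 4| < 1/(2) = 1/2, so the radius of convergence is 1/2.
When x = 9/2, the terms behave like c/n; limit comparison with the harmonic series gives divergence.
At x = 7/2: the terms alternate in sign and decrease monotonically to 0 in absolute value (size ~ c/n), so the alternating series test gives convergence.

[7/2, 9/2)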